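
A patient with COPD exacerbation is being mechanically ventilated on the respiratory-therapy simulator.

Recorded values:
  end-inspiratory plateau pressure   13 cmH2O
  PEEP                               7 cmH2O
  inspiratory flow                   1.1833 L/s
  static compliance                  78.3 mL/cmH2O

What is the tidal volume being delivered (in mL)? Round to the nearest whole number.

470

Vt = Cstat × (Pplat − PEEP) = 78.3 × (13 − 7) = 78.3 × 6.0 = 469.8 mL.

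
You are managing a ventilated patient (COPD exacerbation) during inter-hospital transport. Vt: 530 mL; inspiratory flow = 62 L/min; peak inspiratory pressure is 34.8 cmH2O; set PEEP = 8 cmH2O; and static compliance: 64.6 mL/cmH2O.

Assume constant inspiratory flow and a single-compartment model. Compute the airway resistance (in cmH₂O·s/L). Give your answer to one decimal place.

18.0

Flow: 62 L/min ÷ 60 = 1.0333 L/s.
Equation of motion (constant flow): PIP = Vt/C + R·V̇ + PEEP.
R·V̇ = PIP − Vt/C − PEEP = 34.8 − 530/64.6 − 8 = 34.8 − 8.204 − 8 = 18.596 cmH2O.
R = 18.596 / 1.0333 = 17.997 cmH2O·s/L.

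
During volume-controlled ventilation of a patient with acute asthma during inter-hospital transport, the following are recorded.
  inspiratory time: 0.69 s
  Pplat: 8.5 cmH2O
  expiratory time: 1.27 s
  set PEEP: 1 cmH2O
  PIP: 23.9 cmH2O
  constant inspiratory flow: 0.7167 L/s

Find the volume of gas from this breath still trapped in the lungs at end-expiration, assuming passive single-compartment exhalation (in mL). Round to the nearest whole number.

Vt = flow × Ti = 0.7167 L/s × 0.69 s × 1000 mL/L = 494.52 mL.
R = (PIP − Pplat)/V̇ = (23.9 − 8.5) / 0.7167 = 15.4/0.7167 = 21.487 cmH2O·s/L.
C = Vt/(Pplat − PEEP) = 494.52 / (8.5 − 1) = 494.52/7.5 = 65.936 mL/cmH2O.
τ = R × C = 21.487 × 0.06594 L/cmH2O = 1.417 s.
Fraction remaining = e^(−Te/τ) = e^(−1.27/1.417) = 0.4081.
Trapped volume = 494.52 × 0.4081 = 201.81 mL.

202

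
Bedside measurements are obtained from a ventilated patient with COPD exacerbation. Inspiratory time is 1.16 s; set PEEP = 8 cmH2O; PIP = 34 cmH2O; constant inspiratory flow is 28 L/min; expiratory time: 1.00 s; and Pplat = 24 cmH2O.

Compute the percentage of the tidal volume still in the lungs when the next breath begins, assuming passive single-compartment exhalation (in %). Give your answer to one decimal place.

Flow: 28 L/min ÷ 60 = 0.4667 L/s.
Vt = flow × Ti = 0.4667 L/s × 1.16 s × 1000 mL/L = 541.37 mL.
R = (PIP − Pplat)/V̇ = (34 − 24) / 0.4667 = 10.0/0.4667 = 21.427 cmH2O·s/L.
C = Vt/(Pplat − PEEP) = 541.37 / (24 − 8) = 541.37/16.0 = 33.836 mL/cmH2O.
τ = R × C = 21.427 × 0.03384 L/cmH2O = 0.7251 s.
Fraction remaining at end-expiration = e^(−Te/τ) = e^(−1.00/0.7251) = 0.2518 → 25.18%.

25.2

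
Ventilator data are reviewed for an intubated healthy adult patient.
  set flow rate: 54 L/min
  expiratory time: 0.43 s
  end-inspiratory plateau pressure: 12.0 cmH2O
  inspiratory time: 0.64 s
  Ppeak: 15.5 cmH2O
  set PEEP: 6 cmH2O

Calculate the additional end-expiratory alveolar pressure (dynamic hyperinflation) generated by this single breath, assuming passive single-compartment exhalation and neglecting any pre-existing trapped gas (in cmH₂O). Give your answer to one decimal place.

1.9

Flow: 54 L/min ÷ 60 = 0.9 L/s.
Vt = flow × Ti = 0.9 L/s × 0.64 s × 1000 mL/L = 576.0 mL.
R = (PIP − Pplat)/V̇ = (15.5 − 12.0) / 0.9 = 3.5/0.9 = 3.889 cmH2O·s/L.
C = Vt/(Pplat − PEEP) = 576.0 / (12.0 − 6) = 576.0/6.0 = 96.0 mL/cmH2O.
τ = R × C = 3.889 × 0.096 L/cmH2O = 0.3733 s.
Fraction remaining = e^(−Te/τ) = e^(−0.43/0.3733) = 0.316; trapped volume = 576.0 × 0.316 = 182.02 mL.
Additional alveolar pressure from trapping ≈ V_trapped / C = 182.02 / 96.0 = 1.896 cmH2O.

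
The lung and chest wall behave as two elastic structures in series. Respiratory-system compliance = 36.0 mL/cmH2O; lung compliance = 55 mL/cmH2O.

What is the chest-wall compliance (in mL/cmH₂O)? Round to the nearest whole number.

1/Ccw = 1/Crs − 1/CL.
1/Ccw = 1/36.0 − 1/55 = 0.009596.
Ccw = 104.21 mL/cmH2O.

104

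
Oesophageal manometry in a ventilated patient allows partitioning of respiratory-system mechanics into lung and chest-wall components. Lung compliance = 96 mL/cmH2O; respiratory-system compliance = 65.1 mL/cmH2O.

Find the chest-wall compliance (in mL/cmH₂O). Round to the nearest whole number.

202

1/Ccw = 1/Crs − 1/CL.
1/Ccw = 1/65.1 − 1/96 = 0.004944.
Ccw = 202.27 mL/cmH2O.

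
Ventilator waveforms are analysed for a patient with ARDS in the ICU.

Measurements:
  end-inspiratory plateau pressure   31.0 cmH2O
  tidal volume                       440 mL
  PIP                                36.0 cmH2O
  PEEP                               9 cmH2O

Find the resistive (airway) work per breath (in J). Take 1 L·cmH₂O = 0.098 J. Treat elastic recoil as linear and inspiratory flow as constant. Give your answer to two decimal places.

With constant inspiratory flow the resistive pressure is constant at PIP − Pplat = 36.0 − 31.0 = 5.0 cmH2O, so resistive work = 5.0 × 0.440 = 2.2 L·cmH2O.
× 0.098 J/(L·cmH2O) → 0.2156 J.

0.22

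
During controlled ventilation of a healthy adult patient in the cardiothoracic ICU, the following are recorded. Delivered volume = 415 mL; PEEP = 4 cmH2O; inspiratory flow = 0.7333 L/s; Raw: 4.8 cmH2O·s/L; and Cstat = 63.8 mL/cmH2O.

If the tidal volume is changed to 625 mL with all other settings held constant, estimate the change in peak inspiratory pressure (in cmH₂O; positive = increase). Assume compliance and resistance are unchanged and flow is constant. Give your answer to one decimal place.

PIP = Vt/C + R·V̇ + PEEP (constant-flow equation of motion).
Only the elastic term changes: ΔPIP = ΔVt / C = (625 − 415) / 63.8 = 3.292 cmH2O.

3.3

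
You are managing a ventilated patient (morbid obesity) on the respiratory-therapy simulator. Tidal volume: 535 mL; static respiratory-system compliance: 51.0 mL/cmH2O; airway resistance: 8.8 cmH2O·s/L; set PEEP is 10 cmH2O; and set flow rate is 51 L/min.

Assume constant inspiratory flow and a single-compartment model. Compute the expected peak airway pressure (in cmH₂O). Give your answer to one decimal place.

28.0

Flow: 51 L/min ÷ 60 = 0.85 L/s.
Equation of motion (constant flow): PIP = Vt/C + R·V̇ + PEEP.
PIP = 535/51.0 + 8.8×0.85 + 10 = 10.49 + 7.48 + 10 = 27.97 cmH2O.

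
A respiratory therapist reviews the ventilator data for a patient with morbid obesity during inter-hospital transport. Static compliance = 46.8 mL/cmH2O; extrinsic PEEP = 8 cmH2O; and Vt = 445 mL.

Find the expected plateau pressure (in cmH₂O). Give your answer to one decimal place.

Pplat = PEEP + Vt / Cstat = 8 + 445 / 46.8 = 8 + 9.509 = 17.509 cmH2O.

17.5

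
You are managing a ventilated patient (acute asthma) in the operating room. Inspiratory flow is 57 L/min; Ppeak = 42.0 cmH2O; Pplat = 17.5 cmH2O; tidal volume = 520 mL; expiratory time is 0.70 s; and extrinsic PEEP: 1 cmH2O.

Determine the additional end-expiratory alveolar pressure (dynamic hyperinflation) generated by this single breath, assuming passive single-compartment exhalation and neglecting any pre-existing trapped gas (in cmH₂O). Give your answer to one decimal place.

Flow: 57 L/min ÷ 60 = 0.95 L/s.
R = (PIP − Pplat)/V̇ = (42.0 − 17.5) / 0.95 = 24.5/0.95 = 25.789 cmH2O·s/L.
C = Vt/(Pplat − PEEP) = 520.0 / (17.5 − 1) = 520.0/16.5 = 31.515 mL/cmH2O.
τ = R × C = 25.789 × 0.03152 L/cmH2O = 0.8129 s.
Fraction remaining = e^(−Te/τ) = e^(−0.70/0.8129) = 0.4227; trapped volume = 520.0 × 0.4227 = 219.8 mL.
Additional alveolar pressure from trapping ≈ V_trapped / C = 219.8 / 31.515 = 6.974 cmH2O.

7.0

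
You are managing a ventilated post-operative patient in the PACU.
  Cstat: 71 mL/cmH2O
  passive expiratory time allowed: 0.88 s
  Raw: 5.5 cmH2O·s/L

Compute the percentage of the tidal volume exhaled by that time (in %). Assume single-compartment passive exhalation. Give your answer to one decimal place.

89.5

τ = R × C = 5.5 × 71 mL/cmH2O = 5.5 × 0.071 L/cmH2O = 0.3905 s.
Passive exhalation: V(t)/V₀ = e^(−t/τ) = e^(−0.88/0.3905) = 0.105.
Fraction exhaled = 1 − 0.105 = 0.895 → 89.5%.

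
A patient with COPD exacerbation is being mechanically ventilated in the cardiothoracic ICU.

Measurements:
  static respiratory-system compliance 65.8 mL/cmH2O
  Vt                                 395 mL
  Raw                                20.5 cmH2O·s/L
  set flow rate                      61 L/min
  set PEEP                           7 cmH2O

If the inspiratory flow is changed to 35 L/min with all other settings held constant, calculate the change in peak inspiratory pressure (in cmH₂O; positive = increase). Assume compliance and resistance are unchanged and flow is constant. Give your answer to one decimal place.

Flow: 61 L/min ÷ 60 = 1.0167 L/s.
New flow: 35 L/min ÷ 60 = 0.5833 L/s.
PIP = Vt/C + R·V̇ + PEEP (constant-flow equation of motion).
Only the resistive term changes: ΔPIP = R × ΔV̇ = 20.5 × (0.5833 − 1.0167) = 20.5 × -0.4334 = -8.885 cmH2O.

-8.9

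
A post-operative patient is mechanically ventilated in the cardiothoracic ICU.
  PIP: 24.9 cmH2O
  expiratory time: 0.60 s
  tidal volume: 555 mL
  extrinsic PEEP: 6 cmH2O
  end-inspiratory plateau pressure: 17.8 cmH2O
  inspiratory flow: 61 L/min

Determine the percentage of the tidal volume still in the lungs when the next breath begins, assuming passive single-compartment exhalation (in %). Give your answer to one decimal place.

Flow: 61 L/min ÷ 60 = 1.0167 L/s.
R = (PIP − Pplat)/V̇ = (24.9 − 17.8) / 1.0167 = 7.1/1.0167 = 6.983 cmH2O·s/L.
C = Vt/(Pplat − PEEP) = 555.0 / (17.8 − 6) = 555.0/11.8 = 47.034 mL/cmH2O.
τ = R × C = 6.983 × 0.04703 L/cmH2O = 0.3284 s.
Fraction remaining at end-expiration = e^(−Te/τ) = e^(−0.60/0.3284) = 0.1609 → 16.09%.

16.1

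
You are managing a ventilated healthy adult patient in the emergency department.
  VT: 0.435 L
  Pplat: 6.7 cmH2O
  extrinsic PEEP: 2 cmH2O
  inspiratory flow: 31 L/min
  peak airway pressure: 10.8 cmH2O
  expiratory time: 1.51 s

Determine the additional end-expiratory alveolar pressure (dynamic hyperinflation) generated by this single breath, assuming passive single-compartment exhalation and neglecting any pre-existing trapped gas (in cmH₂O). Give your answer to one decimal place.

Flow: 31 L/min ÷ 60 = 0.5167 L/s.
R = (PIP − Pplat)/V̇ = (10.8 − 6.7) / 0.5167 = 4.1/0.5167 = 7.935 cmH2O·s/L.
C = Vt/(Pplat − PEEP) = 435.0 / (6.7 − 2) = 435.0/4.7 = 92.553 mL/cmH2O.
τ = R × C = 7.935 × 0.09255 L/cmH2O = 0.7344 s.
Fraction remaining = e^(−Te/τ) = e^(−1.51/0.7344) = 0.128; trapped volume = 435.0 × 0.128 = 55.68 mL.
Additional alveolar pressure from trapping ≈ V_trapped / C = 55.68 / 92.553 = 0.6016 cmH2O.

0.6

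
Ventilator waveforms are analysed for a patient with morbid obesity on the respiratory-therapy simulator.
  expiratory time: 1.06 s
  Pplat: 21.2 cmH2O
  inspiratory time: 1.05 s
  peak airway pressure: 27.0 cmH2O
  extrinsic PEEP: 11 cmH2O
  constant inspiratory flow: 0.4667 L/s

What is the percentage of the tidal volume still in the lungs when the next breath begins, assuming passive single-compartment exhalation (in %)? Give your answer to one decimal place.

Vt = flow × Ti = 0.4667 L/s × 1.05 s × 1000 mL/L = 490.04 mL.
R = (PIP − Pplat)/V̇ = (27.0 − 21.2) / 0.4667 = 5.8/0.4667 = 12.428 cmH2O·s/L.
C = Vt/(Pplat − PEEP) = 490.04 / (21.2 − 11) = 490.04/10.2 = 48.043 mL/cmH2O.
τ = R × C = 12.428 × 0.04804 L/cmH2O = 0.597 s.
Fraction remaining at end-expiration = e^(−Te/τ) = e^(−1.06/0.597) = 0.1694 → 16.94%.

16.9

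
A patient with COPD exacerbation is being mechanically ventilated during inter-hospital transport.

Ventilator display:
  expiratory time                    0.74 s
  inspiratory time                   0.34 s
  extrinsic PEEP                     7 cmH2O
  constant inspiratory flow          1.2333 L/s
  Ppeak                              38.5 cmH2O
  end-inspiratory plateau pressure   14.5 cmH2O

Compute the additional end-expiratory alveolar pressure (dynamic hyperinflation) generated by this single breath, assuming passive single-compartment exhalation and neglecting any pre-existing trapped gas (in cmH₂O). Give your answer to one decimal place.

Vt = flow × Ti = 1.2333 L/s × 0.34 s × 1000 mL/L = 419.32 mL.
R = (PIP − Pplat)/V̇ = (38.5 − 14.5) / 1.2333 = 24.0/1.2333 = 19.46 cmH2O·s/L.
C = Vt/(Pplat − PEEP) = 419.32 / (14.5 − 7) = 419.32/7.5 = 55.909 mL/cmH2O.
τ = R × C = 19.46 × 0.05591 L/cmH2O = 1.088 s.
Fraction remaining = e^(−Te/τ) = e^(−0.74/1.088) = 0.5065; trapped volume = 419.32 × 0.5065 = 212.39 mL.
Additional alveolar pressure from trapping ≈ V_trapped / C = 212.39 / 55.909 = 3.799 cmH2O.

3.8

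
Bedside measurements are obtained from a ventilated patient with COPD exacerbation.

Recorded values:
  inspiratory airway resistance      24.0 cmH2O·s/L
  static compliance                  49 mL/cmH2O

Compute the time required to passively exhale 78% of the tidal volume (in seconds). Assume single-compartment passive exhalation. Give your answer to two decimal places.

1.78

τ = R × C = 24.0 × 49 mL/cmH2O = 24.0 × 0.049 L/cmH2O = 1.176 s.
Exhaled fraction f = 1 − e^(−t/τ) → t = −τ·ln(1 − f) = −1.176·ln(0.22) = 1.781 s.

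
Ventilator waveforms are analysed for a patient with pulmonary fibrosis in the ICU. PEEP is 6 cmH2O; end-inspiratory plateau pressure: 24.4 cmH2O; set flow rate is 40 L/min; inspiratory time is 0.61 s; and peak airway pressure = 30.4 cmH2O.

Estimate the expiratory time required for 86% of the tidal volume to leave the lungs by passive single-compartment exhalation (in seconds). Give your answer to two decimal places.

Flow: 40 L/min ÷ 60 = 0.6667 L/s.
Vt = flow × Ti = 0.6667 L/s × 0.61 s × 1000 mL/L = 406.69 mL.
R = (PIP − Pplat)/V̇ = (30.4 − 24.4) / 0.6667 = 6.0/0.6667 = 9.0 cmH2O·s/L.
C = Vt/(Pplat − PEEP) = 406.69 / (24.4 − 6) = 406.69/18.4 = 22.103 mL/cmH2O.
τ = R × C = 9.0 × 0.0221 L/cmH2O = 0.1989 s.
t = −τ·ln(1 − 0.86) = −0.1989·ln(0.14) = 0.3911 s.

0.39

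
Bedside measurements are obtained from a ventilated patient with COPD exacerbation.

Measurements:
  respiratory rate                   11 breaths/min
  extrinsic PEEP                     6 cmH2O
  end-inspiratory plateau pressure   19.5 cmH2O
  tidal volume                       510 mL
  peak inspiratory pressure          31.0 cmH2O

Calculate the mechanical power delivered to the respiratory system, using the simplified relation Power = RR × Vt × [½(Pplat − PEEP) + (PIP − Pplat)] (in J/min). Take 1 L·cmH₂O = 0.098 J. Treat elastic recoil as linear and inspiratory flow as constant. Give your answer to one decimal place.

10.0

Per-breath work = Vt × [½(Pplat−PEEP) + (PIP−Pplat)] = 0.510 × [0.5×13.5 + 11.5] = 0.510 × 18.25 = 9.308 L·cmH2O.
Power = 11 × 9.308 = 102.39 L·cmH2O/min.
× 0.098 J/(L·cmH2O) → 10.034 J/min.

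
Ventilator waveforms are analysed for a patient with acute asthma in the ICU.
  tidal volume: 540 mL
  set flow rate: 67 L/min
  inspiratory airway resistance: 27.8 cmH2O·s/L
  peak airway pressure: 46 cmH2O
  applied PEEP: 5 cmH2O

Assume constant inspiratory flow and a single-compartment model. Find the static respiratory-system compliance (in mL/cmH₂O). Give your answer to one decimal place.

54.2

Flow: 67 L/min ÷ 60 = 1.1167 L/s.
Equation of motion (constant flow): PIP = Vt/C + R·V̇ + PEEP.
Vt/C = PIP − R·V̇ − PEEP = 46 − 27.8×1.1167 − 5 = 46 − 31.044 − 5 = 9.956 cmH2O.
C = Vt / 9.956 = 540 / 9.956 = 54.239 mL/cmH2O.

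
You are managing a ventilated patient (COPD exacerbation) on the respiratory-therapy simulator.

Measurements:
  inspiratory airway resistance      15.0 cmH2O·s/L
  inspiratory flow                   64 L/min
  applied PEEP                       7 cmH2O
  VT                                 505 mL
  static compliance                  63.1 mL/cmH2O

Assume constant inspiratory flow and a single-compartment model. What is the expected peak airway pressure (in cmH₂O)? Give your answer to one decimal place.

Flow: 64 L/min ÷ 60 = 1.0667 L/s.
Equation of motion (constant flow): PIP = Vt/C + R·V̇ + PEEP.
PIP = 505/63.1 + 15.0×1.0667 + 7 = 8.003 + 16.001 + 7 = 31.004 cmH2O.

31.0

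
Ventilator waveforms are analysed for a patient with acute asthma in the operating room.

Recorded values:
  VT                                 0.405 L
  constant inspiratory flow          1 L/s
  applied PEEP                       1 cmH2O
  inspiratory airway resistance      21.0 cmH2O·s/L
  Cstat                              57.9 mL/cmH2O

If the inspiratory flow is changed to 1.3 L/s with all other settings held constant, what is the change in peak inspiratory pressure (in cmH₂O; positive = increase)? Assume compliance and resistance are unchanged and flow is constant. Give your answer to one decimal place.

6.3

PIP = Vt/C + R·V̇ + PEEP (constant-flow equation of motion).
Only the resistive term changes: ΔPIP = R × ΔV̇ = 21.0 × (1.3 − 1) = 21.0 × 0.3 = 6.3 cmH2O.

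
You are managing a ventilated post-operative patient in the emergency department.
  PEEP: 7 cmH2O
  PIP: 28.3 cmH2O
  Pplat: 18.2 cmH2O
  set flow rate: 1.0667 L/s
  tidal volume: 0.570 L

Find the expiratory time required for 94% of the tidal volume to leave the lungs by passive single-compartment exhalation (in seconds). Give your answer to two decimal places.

R = (PIP − Pplat)/V̇ = (28.3 − 18.2) / 1.0667 = 10.1/1.0667 = 9.468 cmH2O·s/L.
C = Vt/(Pplat − PEEP) = 570.0 / (18.2 − 7) = 570.0/11.2 = 50.893 mL/cmH2O.
τ = R × C = 9.468 × 0.05089 L/cmH2O = 0.4818 s.
t = −τ·ln(1 − 0.94) = −0.4818·ln(0.06) = 1.356 s.

1.36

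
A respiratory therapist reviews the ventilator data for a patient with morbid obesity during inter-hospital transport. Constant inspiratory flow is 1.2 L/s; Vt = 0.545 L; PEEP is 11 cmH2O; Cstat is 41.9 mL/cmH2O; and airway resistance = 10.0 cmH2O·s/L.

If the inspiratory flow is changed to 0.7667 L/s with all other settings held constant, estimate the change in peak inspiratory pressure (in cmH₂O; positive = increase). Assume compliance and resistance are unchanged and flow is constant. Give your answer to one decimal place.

-4.3

PIP = Vt/C + R·V̇ + PEEP (constant-flow equation of motion).
Only the resistive term changes: ΔPIP = R × ΔV̇ = 10.0 × (0.7667 − 1.2) = 10.0 × -0.4333 = -4.333 cmH2O.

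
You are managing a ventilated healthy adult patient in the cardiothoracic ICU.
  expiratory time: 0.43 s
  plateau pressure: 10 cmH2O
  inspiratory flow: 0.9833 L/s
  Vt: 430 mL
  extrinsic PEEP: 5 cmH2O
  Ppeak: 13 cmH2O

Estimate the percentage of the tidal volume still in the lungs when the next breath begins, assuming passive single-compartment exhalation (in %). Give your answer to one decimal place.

19.4

R = (PIP − Pplat)/V̇ = (13 − 10) / 0.9833 = 3.0/0.9833 = 3.051 cmH2O·s/L.
C = Vt/(Pplat − PEEP) = 430.0 / (10 − 5) = 430.0/5.0 = 86.0 mL/cmH2O.
τ = R × C = 3.051 × 0.086 L/cmH2O = 0.2624 s.
Fraction remaining at end-expiration = e^(−Te/τ) = e^(−0.43/0.2624) = 0.1942 → 19.42%.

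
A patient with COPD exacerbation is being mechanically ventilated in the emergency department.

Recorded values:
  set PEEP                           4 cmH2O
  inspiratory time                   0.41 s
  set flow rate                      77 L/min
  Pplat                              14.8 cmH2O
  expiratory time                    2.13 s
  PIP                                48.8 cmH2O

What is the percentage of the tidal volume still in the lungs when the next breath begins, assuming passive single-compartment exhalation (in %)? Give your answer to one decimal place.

19.2

Flow: 77 L/min ÷ 60 = 1.2833 L/s.
Vt = flow × Ti = 1.2833 L/s × 0.41 s × 1000 mL/L = 526.15 mL.
R = (PIP − Pplat)/V̇ = (48.8 − 14.8) / 1.2833 = 34.0/1.2833 = 26.494 cmH2O·s/L.
C = Vt/(Pplat − PEEP) = 526.15 / (14.8 − 4) = 526.15/10.8 = 48.718 mL/cmH2O.
τ = R × C = 26.494 × 0.04872 L/cmH2O = 1.291 s.
Fraction remaining at end-expiration = e^(−Te/τ) = e^(−2.13/1.291) = 0.1921 → 19.21%.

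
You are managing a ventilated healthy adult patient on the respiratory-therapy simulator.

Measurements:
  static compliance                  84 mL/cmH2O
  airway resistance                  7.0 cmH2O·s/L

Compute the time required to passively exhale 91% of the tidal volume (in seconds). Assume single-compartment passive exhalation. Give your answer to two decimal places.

τ = R × C = 7.0 × 84 mL/cmH2O = 7.0 × 0.084 L/cmH2O = 0.588 s.
Exhaled fraction f = 1 − e^(−t/τ) → t = −τ·ln(1 − f) = −0.588·ln(0.09) = 1.416 s.

1.42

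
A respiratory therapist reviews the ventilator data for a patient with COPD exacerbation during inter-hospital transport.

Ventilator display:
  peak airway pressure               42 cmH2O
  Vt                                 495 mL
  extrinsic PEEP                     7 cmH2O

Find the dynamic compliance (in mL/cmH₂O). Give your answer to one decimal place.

Dynamic compliance = Vt / (PIP − PEEP) = 495 / (42 − 7) = 495 / 35.0 = 14.143 mL/cmH2O.

14.1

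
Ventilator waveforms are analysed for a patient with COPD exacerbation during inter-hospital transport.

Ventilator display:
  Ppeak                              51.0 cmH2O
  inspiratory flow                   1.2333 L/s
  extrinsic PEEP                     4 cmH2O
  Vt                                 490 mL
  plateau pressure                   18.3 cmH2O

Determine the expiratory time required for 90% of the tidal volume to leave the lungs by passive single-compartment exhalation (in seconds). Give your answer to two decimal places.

R = (PIP − Pplat)/V̇ = (51.0 − 18.3) / 1.2333 = 32.7/1.2333 = 26.514 cmH2O·s/L.
C = Vt/(Pplat − PEEP) = 490.0 / (18.3 − 4) = 490.0/14.3 = 34.266 mL/cmH2O.
τ = R × C = 26.514 × 0.03427 L/cmH2O = 0.9086 s.
t = −τ·ln(1 − 0.90) = −0.9086·ln(0.1) = 2.092 s.

2.09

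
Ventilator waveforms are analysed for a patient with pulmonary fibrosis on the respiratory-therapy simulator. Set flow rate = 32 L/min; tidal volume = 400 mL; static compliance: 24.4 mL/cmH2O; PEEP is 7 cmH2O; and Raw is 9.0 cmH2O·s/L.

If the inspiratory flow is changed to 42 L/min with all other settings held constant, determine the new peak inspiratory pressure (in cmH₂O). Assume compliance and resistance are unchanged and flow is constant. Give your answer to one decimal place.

Flow: 32 L/min ÷ 60 = 0.5333 L/s.
New flow: 42 L/min ÷ 60 = 0.7 L/s.
PIP = Vt/C + R·V̇ + PEEP (constant-flow equation of motion).
Only the resistive term changes: ΔPIP = R × ΔV̇ = 9.0 × (0.7 − 0.5333) = 9.0 × 0.1667 = 1.5 cmH2O.
Original PIP = 400/24.4 + 9.0×0.5333 + 7 = 28.193 cmH2O; new PIP = 28.193 + (1.5) = 29.693 cmH2O.

29.7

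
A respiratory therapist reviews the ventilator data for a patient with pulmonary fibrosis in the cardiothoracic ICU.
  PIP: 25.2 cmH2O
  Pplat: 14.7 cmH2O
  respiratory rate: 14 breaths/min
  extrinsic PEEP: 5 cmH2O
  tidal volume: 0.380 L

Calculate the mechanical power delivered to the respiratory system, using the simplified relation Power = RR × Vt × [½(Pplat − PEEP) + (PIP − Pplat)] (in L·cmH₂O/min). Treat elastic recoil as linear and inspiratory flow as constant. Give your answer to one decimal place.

81.7

Per-breath work = Vt × [½(Pplat−PEEP) + (PIP−Pplat)] = 0.380 × [0.5×9.7 + 10.5] = 0.380 × 15.35 = 5.833 L·cmH2O.
Power = 14 × 5.833 = 81.662 L·cmH2O/min.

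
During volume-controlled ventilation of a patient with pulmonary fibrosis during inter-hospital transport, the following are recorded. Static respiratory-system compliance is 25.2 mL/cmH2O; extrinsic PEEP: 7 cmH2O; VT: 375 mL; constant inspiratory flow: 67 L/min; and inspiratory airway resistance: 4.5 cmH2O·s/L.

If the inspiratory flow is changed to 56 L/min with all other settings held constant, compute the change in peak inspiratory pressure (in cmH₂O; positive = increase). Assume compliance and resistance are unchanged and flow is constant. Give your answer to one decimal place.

Flow: 67 L/min ÷ 60 = 1.1167 L/s.
New flow: 56 L/min ÷ 60 = 0.9333 L/s.
PIP = Vt/C + R·V̇ + PEEP (constant-flow equation of motion).
Only the resistive term changes: ΔPIP = R × ΔV̇ = 4.5 × (0.9333 − 1.1167) = 4.5 × -0.1834 = -0.8253 cmH2O.

-0.8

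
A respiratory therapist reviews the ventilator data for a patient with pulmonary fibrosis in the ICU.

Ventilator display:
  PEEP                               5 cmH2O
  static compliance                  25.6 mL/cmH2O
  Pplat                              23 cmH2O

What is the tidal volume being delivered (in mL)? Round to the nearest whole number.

461

Vt = Cstat × (Pplat − PEEP) = 25.6 × (23 − 5) = 25.6 × 18.0 = 460.8 mL.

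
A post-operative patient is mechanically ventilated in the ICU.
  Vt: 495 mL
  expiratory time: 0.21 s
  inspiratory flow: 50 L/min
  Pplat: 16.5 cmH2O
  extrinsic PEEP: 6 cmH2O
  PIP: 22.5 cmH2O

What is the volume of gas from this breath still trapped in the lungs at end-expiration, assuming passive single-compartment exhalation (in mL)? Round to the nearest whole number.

267

Flow: 50 L/min ÷ 60 = 0.8333 L/s.
R = (PIP − Pplat)/V̇ = (22.5 − 16.5) / 0.8333 = 6.0/0.8333 = 7.2 cmH2O·s/L.
C = Vt/(Pplat − PEEP) = 495.0 / (16.5 − 6) = 495.0/10.5 = 47.143 mL/cmH2O.
τ = R × C = 7.2 × 0.04714 L/cmH2O = 0.3394 s.
Fraction remaining = e^(−Te/τ) = e^(−0.21/0.3394) = 0.5386.
Trapped volume = 495.0 × 0.5386 = 266.61 mL.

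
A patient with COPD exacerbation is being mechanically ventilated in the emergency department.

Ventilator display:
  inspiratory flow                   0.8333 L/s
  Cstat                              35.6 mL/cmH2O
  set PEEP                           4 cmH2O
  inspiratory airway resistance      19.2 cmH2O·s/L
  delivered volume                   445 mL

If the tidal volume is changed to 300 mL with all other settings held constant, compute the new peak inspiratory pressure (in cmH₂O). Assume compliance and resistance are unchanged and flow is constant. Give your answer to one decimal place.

28.4

PIP = Vt/C + R·V̇ + PEEP (constant-flow equation of motion).
Only the elastic term changes: ΔPIP = ΔVt / C = (300 − 445) / 35.6 = -4.073 cmH2O.
Original PIP = 445/35.6 + 19.2×0.8333 + 4 = 32.499 cmH2O; new PIP = 32.499 + (-4.073) = 28.426 cmH2O.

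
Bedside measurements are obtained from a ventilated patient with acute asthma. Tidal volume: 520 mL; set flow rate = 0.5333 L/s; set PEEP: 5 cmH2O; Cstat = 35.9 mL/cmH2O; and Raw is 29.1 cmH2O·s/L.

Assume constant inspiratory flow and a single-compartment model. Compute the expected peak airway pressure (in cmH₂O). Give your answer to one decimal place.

35.0

Equation of motion (constant flow): PIP = Vt/C + R·V̇ + PEEP.
PIP = 520/35.9 + 29.1×0.5333 + 5 = 14.485 + 15.519 + 5 = 35.004 cmH2O.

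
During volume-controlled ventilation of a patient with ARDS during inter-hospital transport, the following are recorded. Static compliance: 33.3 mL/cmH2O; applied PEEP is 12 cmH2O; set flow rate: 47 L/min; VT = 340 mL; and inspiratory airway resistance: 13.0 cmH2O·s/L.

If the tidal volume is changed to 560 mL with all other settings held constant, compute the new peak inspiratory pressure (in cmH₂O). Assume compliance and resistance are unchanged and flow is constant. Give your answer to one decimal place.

Flow: 47 L/min ÷ 60 = 0.7833 L/s.
PIP = Vt/C + R·V̇ + PEEP (constant-flow equation of motion).
Only the elastic term changes: ΔPIP = ΔVt / C = (560 − 340) / 33.3 = 6.607 cmH2O.
Original PIP = 340/33.3 + 13.0×0.7833 + 12 = 32.393 cmH2O; new PIP = 32.393 + (6.607) = 39.0 cmH2O.

39.0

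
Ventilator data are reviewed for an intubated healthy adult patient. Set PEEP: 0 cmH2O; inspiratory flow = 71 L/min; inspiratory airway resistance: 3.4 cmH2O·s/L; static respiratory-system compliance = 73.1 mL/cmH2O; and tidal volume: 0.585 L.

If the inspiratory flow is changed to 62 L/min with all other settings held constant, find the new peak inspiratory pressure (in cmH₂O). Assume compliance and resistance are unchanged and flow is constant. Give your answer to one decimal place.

11.5

Flow: 71 L/min ÷ 60 = 1.1833 L/s.
New flow: 62 L/min ÷ 60 = 1.0333 L/s.
PIP = Vt/C + R·V̇ + PEEP (constant-flow equation of motion).
Only the resistive term changes: ΔPIP = R × ΔV̇ = 3.4 × (1.0333 − 1.1833) = 3.4 × -0.15 = -0.51 cmH2O.
Original PIP = 585/73.1 + 3.4×1.1833 + 0 = 12.026 cmH2O; new PIP = 12.026 + (-0.51) = 11.516 cmH2O.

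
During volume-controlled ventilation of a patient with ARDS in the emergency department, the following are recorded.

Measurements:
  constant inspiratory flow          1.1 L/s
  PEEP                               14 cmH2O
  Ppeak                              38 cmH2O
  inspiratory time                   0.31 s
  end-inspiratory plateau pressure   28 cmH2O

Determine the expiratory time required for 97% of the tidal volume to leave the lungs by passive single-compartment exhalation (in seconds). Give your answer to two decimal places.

Vt = flow × Ti = 1.1 L/s × 0.31 s × 1000 mL/L = 341.0 mL.
R = (PIP − Pplat)/V̇ = (38 − 28) / 1.1 = 10.0/1.1 = 9.091 cmH2O·s/L.
C = Vt/(Pplat − PEEP) = 341.0 / (28 − 14) = 341.0/14.0 = 24.357 mL/cmH2O.
τ = R × C = 9.091 × 0.02436 L/cmH2O = 0.2215 s.
t = −τ·ln(1 − 0.97) = −0.2215·ln(0.03) = 0.7767 s.

0.78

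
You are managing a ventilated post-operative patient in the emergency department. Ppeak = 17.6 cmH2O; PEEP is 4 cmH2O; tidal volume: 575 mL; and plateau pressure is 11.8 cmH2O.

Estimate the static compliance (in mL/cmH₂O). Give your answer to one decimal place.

73.7

Cstat = Vt / (Pplat − PEEP) = 575 / (11.8 − 4) = 575 / 7.8 = 73.718 mL/cmH2O.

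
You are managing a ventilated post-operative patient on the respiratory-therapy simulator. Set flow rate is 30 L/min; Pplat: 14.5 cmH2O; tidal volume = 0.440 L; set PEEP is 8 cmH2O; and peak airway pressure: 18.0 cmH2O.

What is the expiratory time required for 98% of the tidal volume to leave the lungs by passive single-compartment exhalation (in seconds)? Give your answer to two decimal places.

1.85

Flow: 30 L/min ÷ 60 = 0.5 L/s.
R = (PIP − Pplat)/V̇ = (18.0 − 14.5) / 0.5 = 3.5/0.5 = 7.0 cmH2O·s/L.
C = Vt/(Pplat − PEEP) = 440.0 / (14.5 − 8) = 440.0/6.5 = 67.692 mL/cmH2O.
τ = R × C = 7.0 × 0.06769 L/cmH2O = 0.4738 s.
t = −τ·ln(1 − 0.98) = −0.4738·ln(0.02) = 1.854 s.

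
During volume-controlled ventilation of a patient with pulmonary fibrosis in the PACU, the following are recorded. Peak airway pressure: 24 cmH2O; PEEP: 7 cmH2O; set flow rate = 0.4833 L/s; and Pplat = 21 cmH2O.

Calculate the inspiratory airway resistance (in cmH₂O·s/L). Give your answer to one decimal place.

Raw = (PIP − Pplat) / flow = (24 − 21) / 0.4833 = 3.0 / 0.4833 = 6.207 cmH2O·s/L.

6.2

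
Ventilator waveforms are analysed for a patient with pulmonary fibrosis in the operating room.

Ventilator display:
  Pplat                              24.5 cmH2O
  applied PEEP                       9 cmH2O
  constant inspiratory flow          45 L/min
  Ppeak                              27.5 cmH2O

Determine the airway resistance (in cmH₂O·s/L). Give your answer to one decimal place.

4.0

Flow: 45 L/min ÷ 60 = 0.75 L/s.
Raw = (PIP − Pplat) / flow = (27.5 − 24.5) / 0.75 = 3.0 / 0.75 = 4.0 cmH2O·s/L.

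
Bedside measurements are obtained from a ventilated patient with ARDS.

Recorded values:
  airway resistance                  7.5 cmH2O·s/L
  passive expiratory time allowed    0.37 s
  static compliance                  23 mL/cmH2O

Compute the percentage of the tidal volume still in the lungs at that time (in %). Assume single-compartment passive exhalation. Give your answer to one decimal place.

11.7

τ = R × C = 7.5 × 23 mL/cmH2O = 7.5 × 0.023 L/cmH2O = 0.1725 s.
Passive exhalation: V(t)/V₀ = e^(−t/τ) = e^(−0.37/0.1725) = 0.1171.
Fraction remaining = 0.1171 → 11.71%.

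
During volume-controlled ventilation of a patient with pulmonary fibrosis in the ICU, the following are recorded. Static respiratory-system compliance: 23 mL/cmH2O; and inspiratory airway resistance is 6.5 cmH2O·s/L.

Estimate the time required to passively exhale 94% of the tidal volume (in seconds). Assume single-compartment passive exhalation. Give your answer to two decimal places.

0.42

τ = R × C = 6.5 × 23 mL/cmH2O = 6.5 × 0.023 L/cmH2O = 0.1495 s.
Exhaled fraction f = 1 − e^(−t/τ) → t = −τ·ln(1 − f) = −0.1495·ln(0.06) = 0.4206 s.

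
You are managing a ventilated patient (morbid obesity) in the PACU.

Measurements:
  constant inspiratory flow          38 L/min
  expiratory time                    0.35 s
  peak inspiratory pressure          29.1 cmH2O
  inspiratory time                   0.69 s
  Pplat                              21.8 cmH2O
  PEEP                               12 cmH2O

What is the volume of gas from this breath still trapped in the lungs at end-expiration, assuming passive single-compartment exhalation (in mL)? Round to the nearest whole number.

Flow: 38 L/min ÷ 60 = 0.6333 L/s.
Vt = flow × Ti = 0.6333 L/s × 0.69 s × 1000 mL/L = 436.98 mL.
R = (PIP − Pplat)/V̇ = (29.1 − 21.8) / 0.6333 = 7.3/0.6333 = 11.527 cmH2O·s/L.
C = Vt/(Pplat − PEEP) = 436.98 / (21.8 − 12) = 436.98/9.8 = 44.59 mL/cmH2O.
τ = R × C = 11.527 × 0.04459 L/cmH2O = 0.514 s.
Fraction remaining = e^(−Te/τ) = e^(−0.35/0.514) = 0.5061.
Trapped volume = 436.98 × 0.5061 = 221.16 mL.

221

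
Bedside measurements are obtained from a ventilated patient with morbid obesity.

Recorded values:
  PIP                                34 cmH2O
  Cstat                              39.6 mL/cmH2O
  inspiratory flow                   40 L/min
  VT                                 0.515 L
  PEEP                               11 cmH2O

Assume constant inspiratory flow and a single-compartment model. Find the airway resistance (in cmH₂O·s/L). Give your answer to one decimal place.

15.0

Flow: 40 L/min ÷ 60 = 0.6667 L/s.
Equation of motion (constant flow): PIP = Vt/C + R·V̇ + PEEP.
R·V̇ = PIP − Vt/C − PEEP = 34 − 515/39.6 − 11 = 34 − 13.005 − 11 = 9.995 cmH2O.
R = 9.995 / 0.6667 = 14.992 cmH2O·s/L.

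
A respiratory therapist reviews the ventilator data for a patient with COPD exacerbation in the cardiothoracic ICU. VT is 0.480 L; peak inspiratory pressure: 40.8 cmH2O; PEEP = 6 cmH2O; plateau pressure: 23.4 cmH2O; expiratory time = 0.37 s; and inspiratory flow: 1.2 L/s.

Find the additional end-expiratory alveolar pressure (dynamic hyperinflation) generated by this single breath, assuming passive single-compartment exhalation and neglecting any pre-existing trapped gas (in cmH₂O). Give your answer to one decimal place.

6.9

R = (PIP − Pplat)/V̇ = (40.8 − 23.4) / 1.2 = 17.4/1.2 = 14.5 cmH2O·s/L.
C = Vt/(Pplat − PEEP) = 480.0 / (23.4 − 6) = 480.0/17.4 = 27.586 mL/cmH2O.
τ = R × C = 14.5 × 0.02759 L/cmH2O = 0.4001 s.
Fraction remaining = e^(−Te/τ) = e^(−0.37/0.4001) = 0.3966; trapped volume = 480.0 × 0.3966 = 190.37 mL.
Additional alveolar pressure from trapping ≈ V_trapped / C = 190.37 / 27.586 = 6.901 cmH2O.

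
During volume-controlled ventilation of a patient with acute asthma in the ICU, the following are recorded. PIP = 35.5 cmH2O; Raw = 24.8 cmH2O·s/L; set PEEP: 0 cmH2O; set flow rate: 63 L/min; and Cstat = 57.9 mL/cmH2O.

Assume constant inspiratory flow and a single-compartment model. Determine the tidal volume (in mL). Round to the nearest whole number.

Flow: 63 L/min ÷ 60 = 1.05 L/s.
Equation of motion (constant flow): PIP = Vt/C + R·V̇ + PEEP.
Vt/C = PIP − R·V̇ − PEEP = 35.5 − 26.04 − 0 = 9.46 cmH2O.
Vt = C × 9.46 = 57.9 × 9.46 = 547.73 mL.

548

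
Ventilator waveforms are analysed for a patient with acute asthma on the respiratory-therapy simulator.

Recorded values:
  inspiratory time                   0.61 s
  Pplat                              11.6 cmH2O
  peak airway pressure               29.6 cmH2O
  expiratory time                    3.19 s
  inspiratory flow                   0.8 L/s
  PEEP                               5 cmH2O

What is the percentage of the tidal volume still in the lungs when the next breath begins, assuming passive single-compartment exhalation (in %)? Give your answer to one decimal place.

14.7

Vt = flow × Ti = 0.8 L/s × 0.61 s × 1000 mL/L = 488.0 mL.
R = (PIP − Pplat)/V̇ = (29.6 − 11.6) / 0.8 = 18.0/0.8 = 22.5 cmH2O·s/L.
C = Vt/(Pplat − PEEP) = 488.0 / (11.6 − 5) = 488.0/6.6 = 73.939 mL/cmH2O.
τ = R × C = 22.5 × 0.07394 L/cmH2O = 1.664 s.
Fraction remaining at end-expiration = e^(−Te/τ) = e^(−3.19/1.664) = 0.147 → 14.7%.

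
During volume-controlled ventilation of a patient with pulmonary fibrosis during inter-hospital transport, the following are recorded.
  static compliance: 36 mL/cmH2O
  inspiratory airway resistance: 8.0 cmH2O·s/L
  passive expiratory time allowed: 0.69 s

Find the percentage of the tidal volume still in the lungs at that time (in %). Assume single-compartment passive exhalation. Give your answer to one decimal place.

9.1

τ = R × C = 8.0 × 36 mL/cmH2O = 8.0 × 0.036 L/cmH2O = 0.288 s.
Passive exhalation: V(t)/V₀ = e^(−t/τ) = e^(−0.69/0.288) = 0.0911.
Fraction remaining = 0.0911 → 9.11%.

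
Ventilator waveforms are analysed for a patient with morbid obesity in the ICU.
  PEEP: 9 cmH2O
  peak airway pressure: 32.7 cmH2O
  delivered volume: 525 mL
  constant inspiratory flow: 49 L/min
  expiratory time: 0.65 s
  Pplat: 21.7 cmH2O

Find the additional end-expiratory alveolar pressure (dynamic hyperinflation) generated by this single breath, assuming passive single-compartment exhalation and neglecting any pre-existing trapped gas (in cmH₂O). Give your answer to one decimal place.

4.0

Flow: 49 L/min ÷ 60 = 0.8167 L/s.
R = (PIP − Pplat)/V̇ = (32.7 − 21.7) / 0.8167 = 11.0/0.8167 = 13.469 cmH2O·s/L.
C = Vt/(Pplat − PEEP) = 525.0 / (21.7 − 9) = 525.0/12.7 = 41.339 mL/cmH2O.
τ = R × C = 13.469 × 0.04134 L/cmH2O = 0.5568 s.
Fraction remaining = e^(−Te/τ) = e^(−0.65/0.5568) = 0.3112; trapped volume = 525.0 × 0.3112 = 163.38 mL.
Additional alveolar pressure from trapping ≈ V_trapped / C = 163.38 / 41.339 = 3.952 cmH2O.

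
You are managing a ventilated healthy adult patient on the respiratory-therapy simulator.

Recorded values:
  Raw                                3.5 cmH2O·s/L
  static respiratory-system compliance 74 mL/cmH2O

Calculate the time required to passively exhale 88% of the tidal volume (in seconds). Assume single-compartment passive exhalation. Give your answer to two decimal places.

τ = R × C = 3.5 × 74 mL/cmH2O = 3.5 × 0.074 L/cmH2O = 0.259 s.
Exhaled fraction f = 1 − e^(−t/τ) → t = −τ·ln(1 − f) = −0.259·ln(0.12) = 0.5491 s.

0.55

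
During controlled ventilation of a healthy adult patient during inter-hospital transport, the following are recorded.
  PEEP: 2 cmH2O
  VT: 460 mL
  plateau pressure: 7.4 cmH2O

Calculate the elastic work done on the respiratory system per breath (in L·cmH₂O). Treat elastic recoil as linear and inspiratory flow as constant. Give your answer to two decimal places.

Elastic work ≈ ½ × (Pplat − PEEP) × Vt = 0.5 × (7.4 − 2) × 0.460 L = 0.5 × 5.4 × 0.460 = 1.242 L·cmH2O.

1.24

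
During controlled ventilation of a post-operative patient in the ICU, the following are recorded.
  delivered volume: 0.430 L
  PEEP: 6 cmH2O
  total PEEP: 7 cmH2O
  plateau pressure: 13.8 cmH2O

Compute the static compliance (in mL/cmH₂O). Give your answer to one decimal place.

End-expiratory occlusion gives total PEEP = 7 cmH2O (intrinsic PEEP = 7 − 6 = 1). Use total PEEP for the elastic gradient.
Cstat = Vt / (Pplat − PEEPtotal) = 430 / (13.8 − 7) = 430 / 6.8 = 63.235 mL/cmH2O.

63.2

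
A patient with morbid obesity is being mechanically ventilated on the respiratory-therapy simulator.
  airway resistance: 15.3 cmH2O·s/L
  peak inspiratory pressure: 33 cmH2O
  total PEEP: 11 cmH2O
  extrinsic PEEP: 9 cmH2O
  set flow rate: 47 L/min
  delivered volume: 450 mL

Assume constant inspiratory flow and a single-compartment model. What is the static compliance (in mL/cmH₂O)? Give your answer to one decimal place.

Flow: 47 L/min ÷ 60 = 0.7833 L/s.
Total PEEP = 11 cmH2O (set 9 + intrinsic 2); this is the baseline alveolar pressure.
Equation of motion (constant flow): PIP = Vt/C + R·V̇ + PEEP.
Vt/C = PIP − R·V̇ − PEEP = 33 − 15.3×0.7833 − 11 = 33 − 11.984 − 11 = 10.016 cmH2O.
C = Vt / 10.016 = 450 / 10.016 = 44.928 mL/cmH2O.

44.9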